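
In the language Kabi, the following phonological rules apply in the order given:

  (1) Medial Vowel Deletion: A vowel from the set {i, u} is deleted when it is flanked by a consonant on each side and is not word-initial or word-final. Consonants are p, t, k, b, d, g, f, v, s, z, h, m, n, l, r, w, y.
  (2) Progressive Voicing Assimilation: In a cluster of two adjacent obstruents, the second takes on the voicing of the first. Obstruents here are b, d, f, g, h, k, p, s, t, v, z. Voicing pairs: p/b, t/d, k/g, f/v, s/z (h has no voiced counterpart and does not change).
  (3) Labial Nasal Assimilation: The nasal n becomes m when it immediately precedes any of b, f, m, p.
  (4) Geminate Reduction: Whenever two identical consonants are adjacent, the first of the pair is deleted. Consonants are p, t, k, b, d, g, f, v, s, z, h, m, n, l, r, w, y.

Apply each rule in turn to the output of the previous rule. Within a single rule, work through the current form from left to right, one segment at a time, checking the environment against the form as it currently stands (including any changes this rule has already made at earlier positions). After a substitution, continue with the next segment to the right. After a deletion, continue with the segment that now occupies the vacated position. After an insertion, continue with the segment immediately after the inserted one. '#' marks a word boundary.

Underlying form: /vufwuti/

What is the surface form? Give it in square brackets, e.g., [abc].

(1) Medial Vowel Deletion: [vufwuti] → [vfwti]
(2) Progressive Voicing Assimilation: [vfwti] → [vvwti]
(3) Labial Nasal Assimilation: no change — [vvwti]
(4) Geminate Reduction: [vvwti] → [vwti]

[vwti]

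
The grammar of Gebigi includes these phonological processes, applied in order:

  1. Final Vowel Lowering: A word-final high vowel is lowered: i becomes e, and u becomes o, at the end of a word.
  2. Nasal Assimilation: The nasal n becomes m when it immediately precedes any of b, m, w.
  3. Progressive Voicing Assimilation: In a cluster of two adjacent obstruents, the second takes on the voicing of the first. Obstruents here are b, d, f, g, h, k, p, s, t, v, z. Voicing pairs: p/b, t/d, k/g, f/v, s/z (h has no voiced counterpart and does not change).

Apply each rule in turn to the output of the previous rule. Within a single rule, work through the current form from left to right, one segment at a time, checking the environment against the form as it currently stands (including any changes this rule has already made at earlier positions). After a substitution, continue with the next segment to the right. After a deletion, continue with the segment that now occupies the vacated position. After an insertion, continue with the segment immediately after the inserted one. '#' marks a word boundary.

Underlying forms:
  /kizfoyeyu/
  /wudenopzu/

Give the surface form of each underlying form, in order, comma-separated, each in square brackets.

/kizfoyeyu/:
  1 Final Vowel Lowering: [kizfoyeyu] → [kizfoyeyo]
  2 Nasal Assimilation: no change — [kizfoyeyo]
  3 Progressive Voicing Assimilation: [kizfoyeyo] → [kizvoyeyo]
/wudenopzu/:
  1 Final Vowel Lowering: [wudenopzu] → [wudenopzo]
  2 Nasal Assimilation: no change — [wudenopzo]
  3 Progressive Voicing Assimilation: [wudenopzo] → [wudenopso]

[kizvoyeyo], [wudenopso]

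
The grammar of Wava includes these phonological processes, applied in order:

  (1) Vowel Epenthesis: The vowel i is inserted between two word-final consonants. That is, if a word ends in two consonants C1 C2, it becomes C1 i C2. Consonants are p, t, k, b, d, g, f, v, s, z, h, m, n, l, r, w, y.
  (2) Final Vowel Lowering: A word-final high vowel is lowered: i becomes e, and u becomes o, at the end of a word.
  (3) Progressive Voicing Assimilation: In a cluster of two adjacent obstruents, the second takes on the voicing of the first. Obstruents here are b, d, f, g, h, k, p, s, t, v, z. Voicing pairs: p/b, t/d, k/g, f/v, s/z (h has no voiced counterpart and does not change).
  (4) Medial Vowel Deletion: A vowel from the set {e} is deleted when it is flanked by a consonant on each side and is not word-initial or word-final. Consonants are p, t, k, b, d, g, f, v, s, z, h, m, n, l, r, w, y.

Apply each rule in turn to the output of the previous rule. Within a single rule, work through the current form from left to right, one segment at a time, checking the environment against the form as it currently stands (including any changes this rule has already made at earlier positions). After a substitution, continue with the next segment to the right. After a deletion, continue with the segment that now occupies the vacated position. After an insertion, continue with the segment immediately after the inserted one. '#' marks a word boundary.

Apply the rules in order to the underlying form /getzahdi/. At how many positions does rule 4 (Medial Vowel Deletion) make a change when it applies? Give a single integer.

(1) Vowel Epenthesis: no change — [getzahdi]
(2) Final Vowel Lowering: [getzahdi] → [getzahde]
(3) Progressive Voicing Assimilation: [getzahde] → [getsahte]
(4) Medial Vowel Deletion: [getsahte] → [gtsahte]
Rule 4 changed 1 position(s).

1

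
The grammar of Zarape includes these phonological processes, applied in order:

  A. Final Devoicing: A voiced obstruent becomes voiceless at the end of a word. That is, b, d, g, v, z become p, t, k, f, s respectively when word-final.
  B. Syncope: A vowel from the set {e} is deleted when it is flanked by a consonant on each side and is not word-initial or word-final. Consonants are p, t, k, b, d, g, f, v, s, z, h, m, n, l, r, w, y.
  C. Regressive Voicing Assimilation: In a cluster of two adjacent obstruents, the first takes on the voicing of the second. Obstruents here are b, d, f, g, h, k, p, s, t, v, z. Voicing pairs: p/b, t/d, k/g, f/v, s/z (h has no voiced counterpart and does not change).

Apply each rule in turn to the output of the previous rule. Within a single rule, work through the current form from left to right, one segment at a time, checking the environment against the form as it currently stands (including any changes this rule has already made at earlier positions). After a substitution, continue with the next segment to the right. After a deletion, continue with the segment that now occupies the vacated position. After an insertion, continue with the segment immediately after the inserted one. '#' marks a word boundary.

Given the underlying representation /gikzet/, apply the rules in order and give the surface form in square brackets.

[gigst]

A Final Devoicing: no change — [gikzet]
B Syncope: [gikzet] → [gikzt]
C Regressive Voicing Assimilation: [gikzt] → [gigst]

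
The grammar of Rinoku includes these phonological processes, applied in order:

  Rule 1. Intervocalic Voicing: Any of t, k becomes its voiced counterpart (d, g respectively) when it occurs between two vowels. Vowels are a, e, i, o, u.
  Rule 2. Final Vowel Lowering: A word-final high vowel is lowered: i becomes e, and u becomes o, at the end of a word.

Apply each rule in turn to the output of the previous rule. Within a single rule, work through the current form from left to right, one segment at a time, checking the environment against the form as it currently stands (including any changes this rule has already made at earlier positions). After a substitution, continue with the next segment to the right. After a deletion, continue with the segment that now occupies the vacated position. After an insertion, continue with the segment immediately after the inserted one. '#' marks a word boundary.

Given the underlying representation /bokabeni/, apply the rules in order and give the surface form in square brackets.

[bogabene]

Rule 1 Intervocalic Voicing: [bokabeni] → [bogabeni]
Rule 2 Final Vowel Lowering: [bogabeni] → [bogabene]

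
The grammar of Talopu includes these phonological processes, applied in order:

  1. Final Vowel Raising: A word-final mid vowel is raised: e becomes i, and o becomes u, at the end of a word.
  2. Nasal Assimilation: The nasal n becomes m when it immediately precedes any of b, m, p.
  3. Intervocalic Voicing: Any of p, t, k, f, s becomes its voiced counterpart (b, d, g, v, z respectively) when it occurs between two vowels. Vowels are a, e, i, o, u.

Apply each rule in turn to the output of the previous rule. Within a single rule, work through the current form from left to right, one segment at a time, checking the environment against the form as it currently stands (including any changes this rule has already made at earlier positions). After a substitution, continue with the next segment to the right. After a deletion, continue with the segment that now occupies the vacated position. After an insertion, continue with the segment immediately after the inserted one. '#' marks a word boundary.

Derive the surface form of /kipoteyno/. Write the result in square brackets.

1 Final Vowel Raising: [kipoteyno] → [kipoteynu]
2 Nasal Assimilation: no change — [kipoteynu]
3 Intervocalic Voicing: [kipoteynu] → [kibodeynu]

[kibodeynu]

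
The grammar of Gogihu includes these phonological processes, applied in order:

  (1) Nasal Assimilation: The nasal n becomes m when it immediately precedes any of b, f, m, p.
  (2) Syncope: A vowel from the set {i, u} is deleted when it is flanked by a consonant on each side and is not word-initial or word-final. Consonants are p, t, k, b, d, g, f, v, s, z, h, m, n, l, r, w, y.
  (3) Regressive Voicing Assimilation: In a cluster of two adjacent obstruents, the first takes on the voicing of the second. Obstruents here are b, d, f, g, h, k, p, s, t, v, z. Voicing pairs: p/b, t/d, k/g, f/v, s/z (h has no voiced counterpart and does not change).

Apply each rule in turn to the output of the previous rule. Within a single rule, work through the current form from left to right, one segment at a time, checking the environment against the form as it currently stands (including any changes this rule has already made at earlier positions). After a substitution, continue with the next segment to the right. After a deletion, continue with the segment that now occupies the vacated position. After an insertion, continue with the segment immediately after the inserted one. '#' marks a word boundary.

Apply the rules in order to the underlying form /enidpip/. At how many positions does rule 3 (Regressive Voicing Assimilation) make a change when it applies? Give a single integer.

(1) Nasal Assimilation: no change — [enidpip]
(2) Syncope: [enidpip] → [endpp]
(3) Regressive Voicing Assimilation: [endpp] → [entpp]
Rule 3 changed 1 position(s).

1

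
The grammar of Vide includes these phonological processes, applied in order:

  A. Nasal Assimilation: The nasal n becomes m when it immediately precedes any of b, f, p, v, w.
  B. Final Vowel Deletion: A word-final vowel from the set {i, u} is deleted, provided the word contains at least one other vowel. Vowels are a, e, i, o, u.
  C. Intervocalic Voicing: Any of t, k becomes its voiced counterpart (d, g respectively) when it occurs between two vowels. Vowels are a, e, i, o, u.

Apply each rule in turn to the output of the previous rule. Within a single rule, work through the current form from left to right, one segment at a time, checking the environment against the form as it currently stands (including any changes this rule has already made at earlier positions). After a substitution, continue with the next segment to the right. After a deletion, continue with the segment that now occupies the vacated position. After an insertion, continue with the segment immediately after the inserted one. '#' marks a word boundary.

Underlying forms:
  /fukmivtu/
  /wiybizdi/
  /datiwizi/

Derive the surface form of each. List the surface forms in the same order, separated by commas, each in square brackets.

[fukmivt], [wiybizd], [dadiwiz]

/fukmivtu/:
  A Nasal Assimilation: no change — [fukmivtu]
  B Final Vowel Deletion: [fukmivtu] → [fukmivt]
  C Intervocalic Voicing: no change — [fukmivt]
/wiybizdi/:
  A Nasal Assimilation: no change — [wiybizdi]
  B Final Vowel Deletion: [wiybizdi] → [wiybizd]
  C Intervocalic Voicing: no change — [wiybizd]
/datiwizi/:
  A Nasal Assimilation: no change — [datiwizi]
  B Final Vowel Deletion: [datiwizi] → [datiwiz]
  C Intervocalic Voicing: [datiwiz] → [dadiwiz]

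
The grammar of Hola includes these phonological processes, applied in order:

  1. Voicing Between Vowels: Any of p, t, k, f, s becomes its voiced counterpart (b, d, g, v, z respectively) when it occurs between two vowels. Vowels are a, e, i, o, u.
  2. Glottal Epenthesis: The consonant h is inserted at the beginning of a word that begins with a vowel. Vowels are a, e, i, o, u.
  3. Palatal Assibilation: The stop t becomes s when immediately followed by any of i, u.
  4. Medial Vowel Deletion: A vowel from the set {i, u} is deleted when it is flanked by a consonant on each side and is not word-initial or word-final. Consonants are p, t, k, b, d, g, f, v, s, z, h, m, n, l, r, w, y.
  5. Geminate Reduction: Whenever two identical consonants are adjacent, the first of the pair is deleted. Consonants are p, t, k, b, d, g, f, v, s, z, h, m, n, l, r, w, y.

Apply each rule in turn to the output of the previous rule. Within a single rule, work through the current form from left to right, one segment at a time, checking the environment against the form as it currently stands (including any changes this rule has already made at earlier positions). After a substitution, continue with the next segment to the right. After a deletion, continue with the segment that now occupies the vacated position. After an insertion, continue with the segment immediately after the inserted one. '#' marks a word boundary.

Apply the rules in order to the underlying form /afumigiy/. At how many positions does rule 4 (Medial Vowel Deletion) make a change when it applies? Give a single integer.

3

1 Voicing Between Vowels: [afumigiy] → [avumigiy]
2 Glottal Epenthesis: [avumigiy] → [havumigiy]
3 Palatal Assibilation: no change — [havumigiy]
4 Medial Vowel Deletion: [havumigiy] → [havmgy]
5 Geminate Reduction: no change — [havmgy]
Rule 4 changed 3 position(s).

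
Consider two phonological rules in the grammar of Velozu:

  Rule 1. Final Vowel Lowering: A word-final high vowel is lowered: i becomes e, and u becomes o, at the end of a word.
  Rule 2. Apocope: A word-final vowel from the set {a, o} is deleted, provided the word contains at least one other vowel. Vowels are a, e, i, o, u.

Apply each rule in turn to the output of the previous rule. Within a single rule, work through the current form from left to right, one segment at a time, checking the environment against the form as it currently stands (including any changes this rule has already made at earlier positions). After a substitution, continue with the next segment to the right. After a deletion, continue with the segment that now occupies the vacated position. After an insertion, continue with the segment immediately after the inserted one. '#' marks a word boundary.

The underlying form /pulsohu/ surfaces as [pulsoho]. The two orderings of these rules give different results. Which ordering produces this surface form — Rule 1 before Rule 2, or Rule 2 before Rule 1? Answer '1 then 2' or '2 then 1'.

2 then 1

Order 1 then 2:
  1 Final Vowel Lowering: [pulsohu] → [pulsoho]
  2 Apocope: [pulsoho] → [pulsoh]
  result: [pulsoh]
Order 2 then 1:
  2 Apocope: no change — [pulsohu]
  1 Final Vowel Lowering: [pulsohu] → [pulsoho]
  result: [pulsoho]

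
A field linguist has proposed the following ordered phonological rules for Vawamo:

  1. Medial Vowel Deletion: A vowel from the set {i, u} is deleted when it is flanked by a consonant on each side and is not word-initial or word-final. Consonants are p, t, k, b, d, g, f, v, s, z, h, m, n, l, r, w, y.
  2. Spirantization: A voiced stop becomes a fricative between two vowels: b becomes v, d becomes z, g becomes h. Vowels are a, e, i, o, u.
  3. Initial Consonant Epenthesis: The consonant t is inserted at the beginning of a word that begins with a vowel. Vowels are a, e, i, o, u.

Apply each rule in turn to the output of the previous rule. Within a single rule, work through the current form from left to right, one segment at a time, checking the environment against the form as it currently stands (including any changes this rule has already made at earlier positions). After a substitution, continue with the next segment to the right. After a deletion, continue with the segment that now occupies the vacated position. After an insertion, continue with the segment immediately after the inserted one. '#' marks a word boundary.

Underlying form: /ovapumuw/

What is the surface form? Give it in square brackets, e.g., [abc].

[tovapmw]

1 Medial Vowel Deletion: [ovapumuw] → [ovapmw]
2 Spirantization: no change — [ovapmw]
3 Initial Consonant Epenthesis: [ovapmw] → [tovapmw]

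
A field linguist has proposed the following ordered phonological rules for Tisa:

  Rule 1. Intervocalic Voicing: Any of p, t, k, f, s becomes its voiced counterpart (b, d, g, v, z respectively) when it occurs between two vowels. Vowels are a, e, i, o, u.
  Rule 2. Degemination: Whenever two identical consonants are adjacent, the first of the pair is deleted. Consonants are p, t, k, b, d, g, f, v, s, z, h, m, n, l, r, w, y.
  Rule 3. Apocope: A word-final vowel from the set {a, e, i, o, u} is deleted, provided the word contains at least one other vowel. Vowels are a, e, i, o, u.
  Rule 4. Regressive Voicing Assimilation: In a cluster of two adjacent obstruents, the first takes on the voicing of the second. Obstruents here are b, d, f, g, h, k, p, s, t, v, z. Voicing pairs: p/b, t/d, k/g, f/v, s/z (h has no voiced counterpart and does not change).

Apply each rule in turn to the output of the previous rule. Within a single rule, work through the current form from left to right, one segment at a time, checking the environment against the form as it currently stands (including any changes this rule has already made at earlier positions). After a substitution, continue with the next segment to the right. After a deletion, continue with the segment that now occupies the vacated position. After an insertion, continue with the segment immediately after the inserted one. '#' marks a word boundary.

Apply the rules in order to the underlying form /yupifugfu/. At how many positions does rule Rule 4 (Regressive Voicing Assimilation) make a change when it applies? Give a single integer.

Rule 1 Intervocalic Voicing: [yupifugfu] → [yubivugfu]
Rule 2 Degemination: no change — [yubivugfu]
Rule 3 Apocope: [yubivugfu] → [yubivugf]
Rule 4 Regressive Voicing Assimilation: [yubivugf] → [yubivukf]
Rule Rule 4 changed 1 position(s).

1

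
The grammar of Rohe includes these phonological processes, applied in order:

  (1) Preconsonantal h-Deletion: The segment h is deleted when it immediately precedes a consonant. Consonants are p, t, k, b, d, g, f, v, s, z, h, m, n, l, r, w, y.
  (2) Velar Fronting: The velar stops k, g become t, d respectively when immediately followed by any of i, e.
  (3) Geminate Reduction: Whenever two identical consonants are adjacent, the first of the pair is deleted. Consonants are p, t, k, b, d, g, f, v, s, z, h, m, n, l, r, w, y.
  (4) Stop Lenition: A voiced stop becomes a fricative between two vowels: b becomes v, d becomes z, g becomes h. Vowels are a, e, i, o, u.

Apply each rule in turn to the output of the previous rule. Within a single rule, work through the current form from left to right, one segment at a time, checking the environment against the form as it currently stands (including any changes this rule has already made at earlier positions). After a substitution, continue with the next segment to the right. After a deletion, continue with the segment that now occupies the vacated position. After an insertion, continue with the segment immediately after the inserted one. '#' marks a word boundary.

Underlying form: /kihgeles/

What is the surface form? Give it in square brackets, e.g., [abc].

[tizeles]

(1) Preconsonantal h-Deletion: [kihgeles] → [kigeles]
(2) Velar Fronting: [kigeles] → [tideles]
(3) Geminate Reduction: no change — [tideles]
(4) Stop Lenition: [tideles] → [tizeles]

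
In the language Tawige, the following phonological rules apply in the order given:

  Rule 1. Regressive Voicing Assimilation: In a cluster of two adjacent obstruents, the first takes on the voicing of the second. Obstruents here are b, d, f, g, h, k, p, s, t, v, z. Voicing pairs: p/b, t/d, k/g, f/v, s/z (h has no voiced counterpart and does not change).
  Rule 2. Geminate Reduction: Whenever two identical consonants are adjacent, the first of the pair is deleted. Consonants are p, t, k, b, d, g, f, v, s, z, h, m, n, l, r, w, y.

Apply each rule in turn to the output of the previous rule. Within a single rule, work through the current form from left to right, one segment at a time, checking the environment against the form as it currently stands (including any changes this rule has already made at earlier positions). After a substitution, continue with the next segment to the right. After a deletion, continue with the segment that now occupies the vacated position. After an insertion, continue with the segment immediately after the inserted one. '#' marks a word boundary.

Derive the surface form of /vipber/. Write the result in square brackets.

[viber]

Rule 1 Regressive Voicing Assimilation: [vipber] → [vibber]
Rule 2 Geminate Reduction: [vibber] → [viber]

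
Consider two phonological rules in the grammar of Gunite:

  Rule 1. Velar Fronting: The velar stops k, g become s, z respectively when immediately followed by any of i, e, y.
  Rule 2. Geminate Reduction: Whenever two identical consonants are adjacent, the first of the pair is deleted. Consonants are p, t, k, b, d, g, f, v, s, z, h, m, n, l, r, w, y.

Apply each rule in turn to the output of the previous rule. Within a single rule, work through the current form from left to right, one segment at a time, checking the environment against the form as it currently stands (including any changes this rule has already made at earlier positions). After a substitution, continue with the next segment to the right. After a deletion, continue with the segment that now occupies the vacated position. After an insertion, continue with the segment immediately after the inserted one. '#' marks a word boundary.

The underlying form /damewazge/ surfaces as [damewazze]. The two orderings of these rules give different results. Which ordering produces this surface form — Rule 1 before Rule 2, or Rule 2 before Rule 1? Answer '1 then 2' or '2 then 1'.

Order 1 then 2:
  1 Velar Fronting: [damewazge] → [damewazze]
  2 Geminate Reduction: [damewazze] → [damewaze]
  result: [damewaze]
Order 2 then 1:
  2 Geminate Reduction: no change — [damewazge]
  1 Velar Fronting: [damewazge] → [damewazze]
  result: [damewazze]

2 then 1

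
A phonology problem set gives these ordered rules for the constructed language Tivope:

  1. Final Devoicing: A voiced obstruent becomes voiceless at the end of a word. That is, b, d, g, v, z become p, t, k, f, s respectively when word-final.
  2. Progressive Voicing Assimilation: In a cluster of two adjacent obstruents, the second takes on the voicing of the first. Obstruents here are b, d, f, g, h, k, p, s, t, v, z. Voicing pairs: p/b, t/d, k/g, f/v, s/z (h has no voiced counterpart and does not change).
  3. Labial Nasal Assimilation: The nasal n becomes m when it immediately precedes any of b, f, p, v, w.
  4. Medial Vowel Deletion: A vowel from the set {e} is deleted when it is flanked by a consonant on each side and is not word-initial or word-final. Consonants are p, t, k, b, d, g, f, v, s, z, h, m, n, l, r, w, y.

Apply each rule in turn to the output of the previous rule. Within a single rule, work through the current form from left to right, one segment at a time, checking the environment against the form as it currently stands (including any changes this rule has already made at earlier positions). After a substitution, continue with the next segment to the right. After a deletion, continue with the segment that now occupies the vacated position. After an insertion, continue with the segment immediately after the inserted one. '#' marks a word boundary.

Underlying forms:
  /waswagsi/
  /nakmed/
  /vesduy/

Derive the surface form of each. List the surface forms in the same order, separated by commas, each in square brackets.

/waswagsi/:
  1 Final Devoicing: no change — [waswagsi]
  2 Progressive Voicing Assimilation: [waswagsi] → [waswagzi]
  3 Labial Nasal Assimilation: no change — [waswagzi]
  4 Medial Vowel Deletion: no change — [waswagzi]
/nakmed/:
  1 Final Devoicing: [nakmed] → [nakmet]
  2 Progressive Voicing Assimilation: no change — [nakmet]
  3 Labial Nasal Assimilation: no change — [nakmet]
  4 Medial Vowel Deletion: [nakmet] → [nakmt]
/vesduy/:
  1 Final Devoicing: no change — [vesduy]
  2 Progressive Voicing Assimilation: [vesduy] → [vestuy]
  3 Labial Nasal Assimilation: no change — [vestuy]
  4 Medial Vowel Deletion: [vestuy] → [vstuy]

[waswagzi], [nakmt], [vstuy]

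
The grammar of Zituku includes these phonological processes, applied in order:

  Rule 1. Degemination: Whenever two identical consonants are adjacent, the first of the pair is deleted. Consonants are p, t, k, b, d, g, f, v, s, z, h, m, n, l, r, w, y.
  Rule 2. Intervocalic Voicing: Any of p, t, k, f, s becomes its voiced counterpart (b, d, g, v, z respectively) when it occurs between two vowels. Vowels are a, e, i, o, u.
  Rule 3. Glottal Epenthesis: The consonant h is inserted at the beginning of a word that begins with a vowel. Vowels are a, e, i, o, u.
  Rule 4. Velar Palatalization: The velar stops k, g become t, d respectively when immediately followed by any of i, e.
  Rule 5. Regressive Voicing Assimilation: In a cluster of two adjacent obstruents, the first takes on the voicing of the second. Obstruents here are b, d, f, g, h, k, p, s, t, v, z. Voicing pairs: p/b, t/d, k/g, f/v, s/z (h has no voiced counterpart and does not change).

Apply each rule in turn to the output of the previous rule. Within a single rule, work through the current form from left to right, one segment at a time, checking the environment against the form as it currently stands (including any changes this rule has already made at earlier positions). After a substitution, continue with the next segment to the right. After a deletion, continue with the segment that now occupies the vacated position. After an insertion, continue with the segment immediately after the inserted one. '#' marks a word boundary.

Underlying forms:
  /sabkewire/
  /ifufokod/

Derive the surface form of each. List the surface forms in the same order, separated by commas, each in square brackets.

[saptewire], [hivuvogod]

/sabkewire/:
  Rule 1 Degemination: no change — [sabkewire]
  Rule 2 Intervocalic Voicing: no change — [sabkewire]
  Rule 3 Glottal Epenthesis: no change — [sabkewire]
  Rule 4 Velar Palatalization: [sabkewire] → [sabtewire]
  Rule 5 Regressive Voicing Assimilation: [sabtewire] → [saptewire]
/ifufokod/:
  Rule 1 Degemination: no change — [ifufokod]
  Rule 2 Intervocalic Voicing: [ifufokod] → [ivuvogod]
  Rule 3 Glottal Epenthesis: [ivuvogod] → [hivuvogod]
  Rule 4 Velar Palatalization: no change — [hivuvogod]
  Rule 5 Regressive Voicing Assimilation: no change — [hivuvogod]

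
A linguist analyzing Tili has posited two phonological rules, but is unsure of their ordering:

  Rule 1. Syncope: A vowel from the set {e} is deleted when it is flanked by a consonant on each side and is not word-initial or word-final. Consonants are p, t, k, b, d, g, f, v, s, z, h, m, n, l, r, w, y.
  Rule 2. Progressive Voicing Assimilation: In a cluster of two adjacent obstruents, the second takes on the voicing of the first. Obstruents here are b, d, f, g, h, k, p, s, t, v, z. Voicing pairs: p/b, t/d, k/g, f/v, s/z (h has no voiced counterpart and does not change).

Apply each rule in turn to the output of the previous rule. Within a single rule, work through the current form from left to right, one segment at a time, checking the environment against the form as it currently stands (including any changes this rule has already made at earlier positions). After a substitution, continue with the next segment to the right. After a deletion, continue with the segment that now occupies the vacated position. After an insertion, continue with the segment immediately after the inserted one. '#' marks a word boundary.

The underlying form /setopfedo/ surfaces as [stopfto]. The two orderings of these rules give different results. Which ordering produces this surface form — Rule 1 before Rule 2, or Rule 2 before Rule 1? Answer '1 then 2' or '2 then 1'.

1 then 2

Order 1 then 2:
  1 Syncope: [setopfedo] → [stopfdo]
  2 Progressive Voicing Assimilation: [stopfdo] → [stopfto]
  result: [stopfto]
Order 2 then 1:
  2 Progressive Voicing Assimilation: no change — [setopfedo]
  1 Syncope: [setopfedo] → [stopfdo]
  result: [stopfdo]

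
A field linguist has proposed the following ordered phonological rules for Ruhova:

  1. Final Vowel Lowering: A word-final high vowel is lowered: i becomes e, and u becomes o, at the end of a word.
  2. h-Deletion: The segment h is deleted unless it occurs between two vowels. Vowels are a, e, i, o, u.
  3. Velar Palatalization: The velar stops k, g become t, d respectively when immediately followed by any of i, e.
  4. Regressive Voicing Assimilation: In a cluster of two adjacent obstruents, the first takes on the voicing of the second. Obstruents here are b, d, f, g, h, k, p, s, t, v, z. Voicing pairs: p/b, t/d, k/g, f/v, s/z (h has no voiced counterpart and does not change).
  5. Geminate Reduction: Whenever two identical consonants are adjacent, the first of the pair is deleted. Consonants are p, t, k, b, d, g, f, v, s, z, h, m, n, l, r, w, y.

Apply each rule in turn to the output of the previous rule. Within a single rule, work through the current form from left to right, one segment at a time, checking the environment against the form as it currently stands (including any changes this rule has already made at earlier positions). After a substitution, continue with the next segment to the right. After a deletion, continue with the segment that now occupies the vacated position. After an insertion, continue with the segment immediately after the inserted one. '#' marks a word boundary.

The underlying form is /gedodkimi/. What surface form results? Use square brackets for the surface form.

1 Final Vowel Lowering: [gedodkimi] → [gedodkime]
2 h-Deletion: no change — [gedodkime]
3 Velar Palatalization: [gedodkime] → [dedodtime]
4 Regressive Voicing Assimilation: [dedodtime] → [dedottime]
5 Geminate Reduction: [dedottime] → [dedotime]

[dedotime]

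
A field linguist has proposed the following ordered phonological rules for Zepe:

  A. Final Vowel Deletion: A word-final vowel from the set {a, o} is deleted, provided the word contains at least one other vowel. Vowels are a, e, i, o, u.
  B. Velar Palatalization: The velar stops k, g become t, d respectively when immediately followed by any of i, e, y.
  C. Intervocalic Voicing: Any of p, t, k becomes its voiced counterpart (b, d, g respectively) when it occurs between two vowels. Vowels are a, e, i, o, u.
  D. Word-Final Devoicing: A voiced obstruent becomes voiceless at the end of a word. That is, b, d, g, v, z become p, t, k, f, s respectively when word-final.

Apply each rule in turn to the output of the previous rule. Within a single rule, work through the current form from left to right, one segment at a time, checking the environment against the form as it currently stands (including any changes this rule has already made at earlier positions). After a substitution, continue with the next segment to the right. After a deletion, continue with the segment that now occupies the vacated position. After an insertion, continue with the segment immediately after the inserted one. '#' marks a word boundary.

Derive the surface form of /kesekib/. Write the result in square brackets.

[tesedip]

A Final Vowel Deletion: no change — [kesekib]
B Velar Palatalization: [kesekib] → [tesetib]
C Intervocalic Voicing: [tesetib] → [tesedib]
D Word-Final Devoicing: [tesedib] → [tesedip]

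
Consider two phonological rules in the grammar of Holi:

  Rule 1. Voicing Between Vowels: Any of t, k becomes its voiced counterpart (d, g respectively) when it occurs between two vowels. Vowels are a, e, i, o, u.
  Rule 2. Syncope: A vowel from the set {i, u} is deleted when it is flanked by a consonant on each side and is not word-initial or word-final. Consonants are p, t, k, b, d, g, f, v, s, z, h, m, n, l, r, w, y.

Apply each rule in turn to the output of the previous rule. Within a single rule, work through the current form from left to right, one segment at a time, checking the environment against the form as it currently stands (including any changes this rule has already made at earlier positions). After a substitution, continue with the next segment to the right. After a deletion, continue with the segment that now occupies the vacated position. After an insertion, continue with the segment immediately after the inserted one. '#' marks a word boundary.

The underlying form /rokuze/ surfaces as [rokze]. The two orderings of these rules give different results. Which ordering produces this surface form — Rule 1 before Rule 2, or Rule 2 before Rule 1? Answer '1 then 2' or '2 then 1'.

Order 1 then 2:
  1 Voicing Between Vowels: [rokuze] → [roguze]
  2 Syncope: [roguze] → [rogze]
  result: [rogze]
Order 2 then 1:
  2 Syncope: [rokuze] → [rokze]
  1 Voicing Between Vowels: no change — [rokze]
  result: [rokze]

2 then 1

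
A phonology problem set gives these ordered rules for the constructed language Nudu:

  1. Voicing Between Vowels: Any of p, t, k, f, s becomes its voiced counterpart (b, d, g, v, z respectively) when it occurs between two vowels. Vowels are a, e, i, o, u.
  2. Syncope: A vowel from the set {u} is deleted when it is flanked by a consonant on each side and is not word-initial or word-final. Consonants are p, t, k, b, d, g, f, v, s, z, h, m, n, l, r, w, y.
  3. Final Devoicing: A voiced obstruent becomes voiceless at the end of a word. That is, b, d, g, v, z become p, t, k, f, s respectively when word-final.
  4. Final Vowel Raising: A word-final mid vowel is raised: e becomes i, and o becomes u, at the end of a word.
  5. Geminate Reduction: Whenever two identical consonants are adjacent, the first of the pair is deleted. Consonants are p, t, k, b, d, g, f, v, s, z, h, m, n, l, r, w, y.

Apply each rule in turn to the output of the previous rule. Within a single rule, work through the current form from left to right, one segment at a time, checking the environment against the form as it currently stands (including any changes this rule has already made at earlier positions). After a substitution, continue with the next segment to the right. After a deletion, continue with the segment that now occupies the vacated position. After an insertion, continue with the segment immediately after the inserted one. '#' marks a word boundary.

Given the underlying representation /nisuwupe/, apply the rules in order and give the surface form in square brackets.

1 Voicing Between Vowels: [nisuwupe] → [nizuwube]
2 Syncope: [nizuwube] → [nizwbe]
3 Final Devoicing: no change — [nizwbe]
4 Final Vowel Raising: [nizwbe] → [nizwbi]
5 Geminate Reduction: no change — [nizwbi]

[nizwbi]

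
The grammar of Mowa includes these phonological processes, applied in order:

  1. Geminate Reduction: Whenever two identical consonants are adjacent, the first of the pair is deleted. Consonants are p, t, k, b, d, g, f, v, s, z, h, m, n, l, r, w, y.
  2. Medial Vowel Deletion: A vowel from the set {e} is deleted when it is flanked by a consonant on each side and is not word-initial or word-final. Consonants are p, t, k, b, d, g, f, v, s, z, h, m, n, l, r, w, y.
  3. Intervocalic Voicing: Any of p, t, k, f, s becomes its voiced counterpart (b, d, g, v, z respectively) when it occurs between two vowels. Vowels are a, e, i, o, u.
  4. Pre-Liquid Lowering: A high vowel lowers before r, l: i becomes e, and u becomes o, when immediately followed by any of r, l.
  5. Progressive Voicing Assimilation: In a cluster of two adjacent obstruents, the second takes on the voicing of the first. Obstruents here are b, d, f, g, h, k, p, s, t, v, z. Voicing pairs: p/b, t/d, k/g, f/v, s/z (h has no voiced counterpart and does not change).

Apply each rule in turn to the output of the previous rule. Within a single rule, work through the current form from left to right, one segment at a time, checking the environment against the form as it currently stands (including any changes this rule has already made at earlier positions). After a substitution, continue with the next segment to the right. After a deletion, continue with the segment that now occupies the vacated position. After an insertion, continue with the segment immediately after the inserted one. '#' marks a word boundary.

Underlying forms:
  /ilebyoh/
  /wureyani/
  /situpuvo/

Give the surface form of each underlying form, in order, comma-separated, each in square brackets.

[elbyoh], [woryani], [sidubuvo]

/ilebyoh/:
  1 Geminate Reduction: no change — [ilebyoh]
  2 Medial Vowel Deletion: [ilebyoh] → [ilbyoh]
  3 Intervocalic Voicing: no change — [ilbyoh]
  4 Pre-Liquid Lowering: [ilbyoh] → [elbyoh]
  5 Progressive Voicing Assimilation: no change — [elbyoh]
/wureyani/:
  1 Geminate Reduction: no change — [wureyani]
  2 Medial Vowel Deletion: [wureyani] → [wuryani]
  3 Intervocalic Voicing: no change — [wuryani]
  4 Pre-Liquid Lowering: [wuryani] → [woryani]
  5 Progressive Voicing Assimilation: no change — [woryani]
/situpuvo/:
  1 Geminate Reduction: no change — [situpuvo]
  2 Medial Vowel Deletion: no change — [situpuvo]
  3 Intervocalic Voicing: [situpuvo] → [sidubuvo]
  4 Pre-Liquid Lowering: no change — [sidubuvo]
  5 Progressive Voicing Assimilation: no change — [sidubuvo]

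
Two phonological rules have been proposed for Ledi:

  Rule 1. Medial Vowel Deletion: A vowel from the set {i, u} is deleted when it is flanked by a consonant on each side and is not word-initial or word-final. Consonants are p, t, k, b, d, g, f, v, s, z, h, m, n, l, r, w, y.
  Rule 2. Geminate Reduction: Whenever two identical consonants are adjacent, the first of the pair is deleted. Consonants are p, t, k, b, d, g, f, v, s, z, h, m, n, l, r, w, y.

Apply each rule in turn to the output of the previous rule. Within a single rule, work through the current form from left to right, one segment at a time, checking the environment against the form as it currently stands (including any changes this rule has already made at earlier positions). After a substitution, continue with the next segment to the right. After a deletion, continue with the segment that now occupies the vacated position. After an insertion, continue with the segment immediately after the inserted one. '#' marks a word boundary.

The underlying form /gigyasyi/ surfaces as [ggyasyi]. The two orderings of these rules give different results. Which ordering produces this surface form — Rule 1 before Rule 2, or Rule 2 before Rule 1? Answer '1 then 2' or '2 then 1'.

2 then 1

Order 1 then 2:
  1 Medial Vowel Deletion: [gigyasyi] → [ggyasyi]
  2 Geminate Reduction: [ggyasyi] → [gyasyi]
  result: [gyasyi]
Order 2 then 1:
  2 Geminate Reduction: no change — [gigyasyi]
  1 Medial Vowel Deletion: [gigyasyi] → [ggyasyi]
  result: [ggyasyi]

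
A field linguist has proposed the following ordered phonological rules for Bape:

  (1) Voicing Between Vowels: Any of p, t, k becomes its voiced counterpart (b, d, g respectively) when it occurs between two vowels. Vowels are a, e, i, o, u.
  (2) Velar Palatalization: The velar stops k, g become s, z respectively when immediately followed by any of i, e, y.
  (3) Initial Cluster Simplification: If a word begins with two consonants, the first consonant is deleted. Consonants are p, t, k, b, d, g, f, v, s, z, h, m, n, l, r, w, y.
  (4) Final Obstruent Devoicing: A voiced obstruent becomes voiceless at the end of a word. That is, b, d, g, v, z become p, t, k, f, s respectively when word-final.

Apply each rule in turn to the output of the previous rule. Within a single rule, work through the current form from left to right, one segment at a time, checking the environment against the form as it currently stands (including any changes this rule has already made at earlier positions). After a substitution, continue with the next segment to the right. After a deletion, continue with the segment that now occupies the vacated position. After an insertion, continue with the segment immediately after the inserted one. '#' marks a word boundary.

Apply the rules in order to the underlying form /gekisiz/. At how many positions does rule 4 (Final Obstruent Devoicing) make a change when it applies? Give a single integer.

(1) Voicing Between Vowels: [gekisiz] → [gegisiz]
(2) Velar Palatalization: [gegisiz] → [zezisiz]
(3) Initial Cluster Simplification: no change — [zezisiz]
(4) Final Obstruent Devoicing: [zezisiz] → [zezisis]
Rule 4 changed 1 position(s).

1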